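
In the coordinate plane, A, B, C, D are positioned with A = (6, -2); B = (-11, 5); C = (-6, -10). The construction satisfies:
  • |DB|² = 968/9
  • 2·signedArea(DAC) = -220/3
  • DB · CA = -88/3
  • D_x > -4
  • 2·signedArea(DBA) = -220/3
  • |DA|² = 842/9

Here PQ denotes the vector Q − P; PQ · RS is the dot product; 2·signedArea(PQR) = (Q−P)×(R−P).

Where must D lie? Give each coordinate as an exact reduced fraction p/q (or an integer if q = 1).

1. D_x = -11/3  [2·signedArea(DBA) = -220/3 ∩ 2·signedArea(DAC) = -220/3]
2. D_y = -7/3  [2·signedArea(DBA) = -220/3 ∩ 2·signedArea(DAC) = -220/3]
   → D = (-11/3, -7/3)

D = (-11/3, -7/3)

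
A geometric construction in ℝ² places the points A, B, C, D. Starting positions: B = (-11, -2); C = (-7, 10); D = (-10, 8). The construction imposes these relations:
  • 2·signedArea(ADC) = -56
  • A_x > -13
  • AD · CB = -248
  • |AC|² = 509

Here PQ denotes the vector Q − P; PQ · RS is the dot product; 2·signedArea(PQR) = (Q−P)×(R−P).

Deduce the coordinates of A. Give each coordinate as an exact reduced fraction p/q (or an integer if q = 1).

1. A_x = -12  [2·signedArea(ADC) = -56 ∩ AD · CB = -248]
2. A_y = -12  [2·signedArea(ADC) = -56 ∩ AD · CB = -248]
   → A = (-12, -12)

A = (-12, -12)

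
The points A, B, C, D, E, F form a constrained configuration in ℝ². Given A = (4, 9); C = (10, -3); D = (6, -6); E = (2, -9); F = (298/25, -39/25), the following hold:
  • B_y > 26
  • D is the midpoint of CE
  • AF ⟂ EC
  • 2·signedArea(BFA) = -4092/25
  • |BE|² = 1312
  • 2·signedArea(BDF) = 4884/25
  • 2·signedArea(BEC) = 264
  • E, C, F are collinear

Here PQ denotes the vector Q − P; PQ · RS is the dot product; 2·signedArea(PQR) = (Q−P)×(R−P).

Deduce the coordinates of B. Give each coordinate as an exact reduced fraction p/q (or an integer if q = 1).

B = (6, 27)

1. B_x = 6  [2·signedArea(BEC) = 264 ∩ 2·signedArea(BFA) = -4092/25]
2. B_y = 27  [2·signedArea(BEC) = 264 ∩ 2·signedArea(BFA) = -4092/25]
   → B = (6, 27)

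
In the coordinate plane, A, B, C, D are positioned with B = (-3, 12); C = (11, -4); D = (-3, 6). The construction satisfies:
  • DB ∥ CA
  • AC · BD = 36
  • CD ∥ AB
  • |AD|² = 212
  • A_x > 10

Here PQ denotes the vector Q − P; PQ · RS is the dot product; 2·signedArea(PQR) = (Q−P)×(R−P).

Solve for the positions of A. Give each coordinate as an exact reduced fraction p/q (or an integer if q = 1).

1. A_x = 11  [CD ∥ AB ∩ DB ∥ CA]
2. A_y = 2  [CD ∥ AB ∩ DB ∥ CA]
   → A = (11, 2)

A = (11, 2)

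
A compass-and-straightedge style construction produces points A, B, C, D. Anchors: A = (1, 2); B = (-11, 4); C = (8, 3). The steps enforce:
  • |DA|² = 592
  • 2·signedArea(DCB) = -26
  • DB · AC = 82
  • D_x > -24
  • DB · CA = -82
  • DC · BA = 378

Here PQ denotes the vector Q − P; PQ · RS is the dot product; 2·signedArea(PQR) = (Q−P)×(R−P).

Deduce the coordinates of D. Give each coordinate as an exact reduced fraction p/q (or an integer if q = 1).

D = (-23, 6)

1. D_x = -23  [DB · AC = 82 ∩ 2·signedArea(DCB) = -26]
2. D_y = 6  [DB · AC = 82 ∩ 2·signedArea(DCB) = -26]
   → D = (-23, 6)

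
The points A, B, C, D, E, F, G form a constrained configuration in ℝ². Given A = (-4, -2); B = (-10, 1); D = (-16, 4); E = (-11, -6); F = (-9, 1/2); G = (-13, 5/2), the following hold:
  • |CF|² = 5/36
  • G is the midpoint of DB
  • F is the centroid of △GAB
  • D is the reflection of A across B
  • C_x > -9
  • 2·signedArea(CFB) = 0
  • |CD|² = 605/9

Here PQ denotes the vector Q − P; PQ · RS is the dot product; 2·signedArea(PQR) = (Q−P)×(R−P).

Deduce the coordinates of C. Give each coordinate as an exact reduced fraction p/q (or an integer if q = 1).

C = (-26/3, 1/3)

1. C_x = -26/3  [line -1/2·x + -1·y + -4 = 0 ∩ |CF|² = 5/36]
2. C_y = 1/3  [line -1/2·x + -1·y + -4 = 0 ∩ |CF|² = 5/36]
   → C = (-26/3, 1/3)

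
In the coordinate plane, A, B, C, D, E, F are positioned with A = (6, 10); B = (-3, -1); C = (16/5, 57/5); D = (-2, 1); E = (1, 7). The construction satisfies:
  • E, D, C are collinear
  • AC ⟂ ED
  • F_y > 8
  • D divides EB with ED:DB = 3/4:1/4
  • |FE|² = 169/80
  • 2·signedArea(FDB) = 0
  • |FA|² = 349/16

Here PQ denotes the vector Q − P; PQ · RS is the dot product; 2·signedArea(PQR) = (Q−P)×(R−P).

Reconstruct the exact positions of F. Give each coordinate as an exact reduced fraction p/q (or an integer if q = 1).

F = (33/20, 83/10)

1. F_x = 33/20  [line 2·x + -1·y + 5 = 0 ∩ |FE|² = 169/80]
2. F_y = 83/10  [line 2·x + -1·y + 5 = 0 ∩ |FE|² = 169/80]
   → F = (33/20, 83/10)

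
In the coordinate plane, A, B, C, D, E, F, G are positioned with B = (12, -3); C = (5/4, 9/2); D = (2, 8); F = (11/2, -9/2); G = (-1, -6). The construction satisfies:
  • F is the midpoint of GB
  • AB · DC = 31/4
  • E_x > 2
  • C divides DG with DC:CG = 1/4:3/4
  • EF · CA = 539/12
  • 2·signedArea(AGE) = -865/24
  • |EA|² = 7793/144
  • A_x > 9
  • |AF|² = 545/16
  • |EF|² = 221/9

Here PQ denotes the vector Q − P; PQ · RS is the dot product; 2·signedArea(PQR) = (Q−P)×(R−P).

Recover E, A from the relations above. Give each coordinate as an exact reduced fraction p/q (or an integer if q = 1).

1. A_x = 19/2  [line 3/4·x + 7/2·y + -25/4 = 0 ∩ |AF|² = 545/16]
2. A_y = -1/4  [line 3/4·x + 7/2·y + -25/4 = 0 ∩ |AF|² = 545/16]
   → A = (19/2, -1/4)
3. E_x = 13/6  [EF · CA = 539/12 ∩ 2·signedArea(AGE) = -865/24]
4. E_y = -5/6  [EF · CA = 539/12 ∩ 2·signedArea(AGE) = -865/24]
   → E = (13/6, -5/6)

A = (19/2, -1/4)
E = (13/6, -5/6)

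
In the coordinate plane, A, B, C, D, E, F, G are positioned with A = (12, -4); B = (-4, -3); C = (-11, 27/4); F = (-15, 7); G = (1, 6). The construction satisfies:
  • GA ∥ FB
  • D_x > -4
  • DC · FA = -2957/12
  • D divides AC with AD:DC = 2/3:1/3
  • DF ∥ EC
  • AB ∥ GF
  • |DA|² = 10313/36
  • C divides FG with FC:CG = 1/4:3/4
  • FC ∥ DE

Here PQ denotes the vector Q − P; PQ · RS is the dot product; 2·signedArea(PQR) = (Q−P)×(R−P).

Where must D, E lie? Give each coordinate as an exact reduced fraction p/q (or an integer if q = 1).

1. D_x = -10/3  [D divides AC with AD:DC = 2/3:1/3]
2. D_y = 19/6  [D divides AC with AD:DC = 2/3:1/3]
   → D = (-10/3, 19/6)
3. E_x = 2/3  [DF ∥ EC ∩ FC ∥ DE]
4. E_y = 35/12  [DF ∥ EC ∩ FC ∥ DE]
   → E = (2/3, 35/12)

D = (-10/3, 19/6)
E = (2/3, 35/12)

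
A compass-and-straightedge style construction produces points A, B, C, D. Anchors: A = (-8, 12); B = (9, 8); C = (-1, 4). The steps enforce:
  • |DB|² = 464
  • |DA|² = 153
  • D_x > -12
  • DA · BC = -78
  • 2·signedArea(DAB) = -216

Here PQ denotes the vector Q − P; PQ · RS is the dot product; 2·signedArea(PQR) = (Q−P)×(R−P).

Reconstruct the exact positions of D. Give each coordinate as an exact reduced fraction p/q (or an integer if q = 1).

D = (-11, 0)

1. D_x = -11  [2·signedArea(DAB) = -216 ∩ DA · BC = -78]
2. D_y = 0  [2·signedArea(DAB) = -216 ∩ DA · BC = -78]
   → D = (-11, 0)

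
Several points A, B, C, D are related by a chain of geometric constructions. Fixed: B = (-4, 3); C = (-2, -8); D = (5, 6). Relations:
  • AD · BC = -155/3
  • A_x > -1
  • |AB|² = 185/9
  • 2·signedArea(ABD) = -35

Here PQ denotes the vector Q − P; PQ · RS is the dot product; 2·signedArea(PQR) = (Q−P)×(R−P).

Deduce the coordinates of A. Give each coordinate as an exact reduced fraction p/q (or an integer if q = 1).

A = (-1/3, 1/3)

1. A_x = -1/3  [AD · BC = -155/3 ∩ 2·signedArea(ABD) = -35]
2. A_y = 1/3  [AD · BC = -155/3 ∩ 2·signedArea(ABD) = -35]
   → A = (-1/3, 1/3)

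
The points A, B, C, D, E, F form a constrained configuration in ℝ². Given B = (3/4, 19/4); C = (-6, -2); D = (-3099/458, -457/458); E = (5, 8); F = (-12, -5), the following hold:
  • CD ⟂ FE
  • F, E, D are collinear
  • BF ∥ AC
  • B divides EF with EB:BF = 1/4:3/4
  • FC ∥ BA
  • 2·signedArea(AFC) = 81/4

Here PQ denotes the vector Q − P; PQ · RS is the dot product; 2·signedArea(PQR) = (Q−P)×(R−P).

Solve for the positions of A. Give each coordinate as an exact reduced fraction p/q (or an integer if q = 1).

1. A_x = 27/4  [BF ∥ AC ∩ FC ∥ BA]
2. A_y = 31/4  [BF ∥ AC ∩ FC ∥ BA]
   → A = (27/4, 31/4)

A = (27/4, 31/4)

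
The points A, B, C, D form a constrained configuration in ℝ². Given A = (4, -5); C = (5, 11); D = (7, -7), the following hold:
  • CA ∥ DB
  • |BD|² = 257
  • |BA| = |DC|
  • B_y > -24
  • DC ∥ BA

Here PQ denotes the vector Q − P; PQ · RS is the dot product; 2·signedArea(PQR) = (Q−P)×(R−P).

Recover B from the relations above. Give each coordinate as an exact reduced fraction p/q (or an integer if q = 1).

B = (6, -23)

1. B_x = 6  [DC ∥ BA ∩ CA ∥ DB]
2. B_y = -23  [DC ∥ BA ∩ CA ∥ DB]
   → B = (6, -23)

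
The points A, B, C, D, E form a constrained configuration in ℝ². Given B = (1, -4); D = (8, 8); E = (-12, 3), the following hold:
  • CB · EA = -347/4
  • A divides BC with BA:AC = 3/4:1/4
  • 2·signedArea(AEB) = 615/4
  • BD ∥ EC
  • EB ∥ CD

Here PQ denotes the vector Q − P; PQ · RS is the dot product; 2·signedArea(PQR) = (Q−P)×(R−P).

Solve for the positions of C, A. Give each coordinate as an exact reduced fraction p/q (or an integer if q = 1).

A = (-7/2, 41/4)
C = (-5, 15)

1. C_x = -5  [EB ∥ CD ∩ BD ∥ EC]
2. C_y = 15  [EB ∥ CD ∩ BD ∥ EC]
   → C = (-5, 15)
3. A_x = -7/2  [A divides BC with BA:AC = 3/4:1/4]
4. A_y = 41/4  [A divides BC with BA:AC = 3/4:1/4]
   → A = (-7/2, 41/4)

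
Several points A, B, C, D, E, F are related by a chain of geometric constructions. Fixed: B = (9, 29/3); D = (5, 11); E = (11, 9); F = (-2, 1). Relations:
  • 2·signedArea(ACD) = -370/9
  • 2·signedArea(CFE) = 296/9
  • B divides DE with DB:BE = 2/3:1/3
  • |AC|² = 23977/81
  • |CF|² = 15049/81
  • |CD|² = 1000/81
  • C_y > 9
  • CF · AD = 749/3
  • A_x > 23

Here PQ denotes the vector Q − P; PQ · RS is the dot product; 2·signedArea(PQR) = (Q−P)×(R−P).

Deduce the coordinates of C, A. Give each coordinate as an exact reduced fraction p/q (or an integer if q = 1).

1. C_x = 25/3  [line -8·x + 13·y + -557/9 = 0 ∩ |CD|² = 1000/81]
2. C_y = 89/9  [line -8·x + 13·y + -557/9 = 0 ∩ |CD|² = 1000/81]
   → C = (25/3, 89/9)
3. A_x = 24  [2·signedArea(ACD) = -370/9 ∩ CF · AD = 749/3]
4. A_y = 17  [2·signedArea(ACD) = -370/9 ∩ CF · AD = 749/3]
   → A = (24, 17)

A = (24, 17)
C = (25/3, 89/9)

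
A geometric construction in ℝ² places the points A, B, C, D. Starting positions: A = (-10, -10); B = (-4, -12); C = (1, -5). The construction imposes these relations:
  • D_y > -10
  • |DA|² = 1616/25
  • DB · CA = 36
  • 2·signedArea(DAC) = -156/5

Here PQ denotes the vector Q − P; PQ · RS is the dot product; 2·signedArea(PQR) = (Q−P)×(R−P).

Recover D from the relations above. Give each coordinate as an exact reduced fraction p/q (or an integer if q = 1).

1. D_x = -2  [DB · CA = 36 ∩ 2·signedArea(DAC) = -156/5]
2. D_y = -46/5  [DB · CA = 36 ∩ 2·signedArea(DAC) = -156/5]
   → D = (-2, -46/5)

D = (-2, -46/5)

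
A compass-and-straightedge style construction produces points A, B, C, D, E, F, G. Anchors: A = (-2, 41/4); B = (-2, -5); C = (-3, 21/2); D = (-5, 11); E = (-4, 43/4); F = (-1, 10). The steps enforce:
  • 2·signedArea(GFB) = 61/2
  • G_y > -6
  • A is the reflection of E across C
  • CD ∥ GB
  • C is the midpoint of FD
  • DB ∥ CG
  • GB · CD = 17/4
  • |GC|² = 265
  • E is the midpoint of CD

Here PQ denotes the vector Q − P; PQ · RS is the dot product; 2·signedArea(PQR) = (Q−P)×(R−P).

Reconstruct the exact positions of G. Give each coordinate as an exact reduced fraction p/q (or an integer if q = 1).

1. G_x = 0  [CD ∥ GB ∩ DB ∥ CG]
2. G_y = -11/2  [CD ∥ GB ∩ DB ∥ CG]
   → G = (0, -11/2)

G = (0, -11/2)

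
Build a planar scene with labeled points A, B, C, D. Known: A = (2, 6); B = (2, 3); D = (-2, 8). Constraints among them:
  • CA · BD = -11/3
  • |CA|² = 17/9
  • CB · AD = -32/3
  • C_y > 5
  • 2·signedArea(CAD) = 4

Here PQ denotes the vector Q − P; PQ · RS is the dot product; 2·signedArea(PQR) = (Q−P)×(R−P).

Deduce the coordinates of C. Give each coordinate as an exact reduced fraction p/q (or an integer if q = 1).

C = (2/3, 17/3)

1. C_x = 2/3  [CA · BD = -11/3 ∩ CB · AD = -32/3]
2. C_y = 17/3  [CA · BD = -11/3 ∩ CB · AD = -32/3]
   → C = (2/3, 17/3)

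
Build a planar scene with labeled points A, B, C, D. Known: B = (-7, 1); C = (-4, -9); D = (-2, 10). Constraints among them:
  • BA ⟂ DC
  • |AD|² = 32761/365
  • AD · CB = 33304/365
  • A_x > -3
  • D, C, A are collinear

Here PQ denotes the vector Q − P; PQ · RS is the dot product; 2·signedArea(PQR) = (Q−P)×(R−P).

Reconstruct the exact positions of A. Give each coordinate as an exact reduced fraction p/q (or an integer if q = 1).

A = (-1092/365, 211/365)

1. A_x = -1092/365  [D, C, A are collinear ∩ BA ⟂ DC]
2. A_y = 211/365  [D, C, A are collinear ∩ BA ⟂ DC]
   → A = (-1092/365, 211/365)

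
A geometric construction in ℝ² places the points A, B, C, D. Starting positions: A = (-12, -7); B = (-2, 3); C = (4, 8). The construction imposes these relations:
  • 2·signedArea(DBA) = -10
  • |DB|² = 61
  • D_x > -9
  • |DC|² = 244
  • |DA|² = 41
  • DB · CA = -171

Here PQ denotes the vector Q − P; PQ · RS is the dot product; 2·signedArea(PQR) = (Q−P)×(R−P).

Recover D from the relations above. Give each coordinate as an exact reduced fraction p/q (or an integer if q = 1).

D = (-8, -2)

1. D_x = -8  [DB · CA = -171 ∩ 2·signedArea(DBA) = -10]
2. D_y = -2  [DB · CA = -171 ∩ 2·signedArea(DBA) = -10]
   → D = (-8, -2)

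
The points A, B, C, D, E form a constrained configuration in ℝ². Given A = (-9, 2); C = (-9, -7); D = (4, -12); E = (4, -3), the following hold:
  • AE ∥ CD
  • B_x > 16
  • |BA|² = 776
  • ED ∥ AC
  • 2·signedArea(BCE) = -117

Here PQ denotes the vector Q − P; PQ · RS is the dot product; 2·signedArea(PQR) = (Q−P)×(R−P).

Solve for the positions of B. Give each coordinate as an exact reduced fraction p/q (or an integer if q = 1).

B = (17, -8)

1. B_x = 17  [line -4·x + 13·y + 172 = 0 ∩ |BA|² = 776]
2. B_y = -8  [line -4·x + 13·y + 172 = 0 ∩ |BA|² = 776]
   → B = (17, -8)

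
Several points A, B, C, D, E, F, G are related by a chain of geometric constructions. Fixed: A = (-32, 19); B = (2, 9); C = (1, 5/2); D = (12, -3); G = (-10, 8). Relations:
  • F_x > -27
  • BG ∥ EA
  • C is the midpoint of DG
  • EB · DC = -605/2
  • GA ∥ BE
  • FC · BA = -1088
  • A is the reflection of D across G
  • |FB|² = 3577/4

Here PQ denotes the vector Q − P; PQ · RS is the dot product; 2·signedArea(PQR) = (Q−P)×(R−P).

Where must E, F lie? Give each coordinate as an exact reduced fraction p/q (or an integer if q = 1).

1. E_x = -20  [BG ∥ EA ∩ GA ∥ BE]
2. E_y = 20  [BG ∥ EA ∩ GA ∥ BE]
   → E = (-20, 20)
3. F_x = -26  [line 34·x + -10·y + 1079 = 0 ∩ |FB|² = 3577/4]
4. F_y = 39/2  [line 34·x + -10·y + 1079 = 0 ∩ |FB|² = 3577/4]
   → F = (-26, 39/2)

E = (-20, 20)
F = (-26, 39/2)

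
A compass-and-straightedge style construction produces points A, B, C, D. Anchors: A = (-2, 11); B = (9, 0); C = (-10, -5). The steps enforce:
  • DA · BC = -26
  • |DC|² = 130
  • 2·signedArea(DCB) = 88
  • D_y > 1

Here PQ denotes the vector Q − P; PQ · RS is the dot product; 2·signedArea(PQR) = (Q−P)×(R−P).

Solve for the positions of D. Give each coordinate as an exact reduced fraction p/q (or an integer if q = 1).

1. D_x = -1  [2·signedArea(DCB) = 88 ∩ DA · BC = -26]
2. D_y = 2  [2·signedArea(DCB) = 88 ∩ DA · BC = -26]
   → D = (-1, 2)

D = (-1, 2)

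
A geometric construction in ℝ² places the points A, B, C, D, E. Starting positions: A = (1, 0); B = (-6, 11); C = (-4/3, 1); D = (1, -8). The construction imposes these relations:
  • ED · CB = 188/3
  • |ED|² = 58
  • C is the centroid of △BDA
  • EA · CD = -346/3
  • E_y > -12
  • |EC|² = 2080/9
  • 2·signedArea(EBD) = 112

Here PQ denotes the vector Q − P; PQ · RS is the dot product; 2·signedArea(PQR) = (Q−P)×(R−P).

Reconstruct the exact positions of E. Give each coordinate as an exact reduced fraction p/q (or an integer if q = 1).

1. E_x = 8  [EA · CD = -346/3 ∩ ED · CB = 188/3]
2. E_y = -11  [EA · CD = -346/3 ∩ ED · CB = 188/3]
   → E = (8, -11)

E = (8, -11)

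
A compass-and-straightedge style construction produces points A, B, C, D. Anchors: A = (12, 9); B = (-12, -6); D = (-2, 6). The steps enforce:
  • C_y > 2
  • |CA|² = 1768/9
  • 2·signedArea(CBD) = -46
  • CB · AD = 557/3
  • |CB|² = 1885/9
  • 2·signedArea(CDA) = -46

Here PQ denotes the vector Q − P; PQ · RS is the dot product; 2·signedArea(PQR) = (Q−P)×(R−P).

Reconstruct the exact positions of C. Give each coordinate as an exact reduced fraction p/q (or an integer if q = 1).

C = (-2/3, 3)

1. C_x = -2/3  [2·signedArea(CDA) = -46 ∩ 2·signedArea(CBD) = -46]
2. C_y = 3  [2·signedArea(CDA) = -46 ∩ 2·signedArea(CBD) = -46]
   → C = (-2/3, 3)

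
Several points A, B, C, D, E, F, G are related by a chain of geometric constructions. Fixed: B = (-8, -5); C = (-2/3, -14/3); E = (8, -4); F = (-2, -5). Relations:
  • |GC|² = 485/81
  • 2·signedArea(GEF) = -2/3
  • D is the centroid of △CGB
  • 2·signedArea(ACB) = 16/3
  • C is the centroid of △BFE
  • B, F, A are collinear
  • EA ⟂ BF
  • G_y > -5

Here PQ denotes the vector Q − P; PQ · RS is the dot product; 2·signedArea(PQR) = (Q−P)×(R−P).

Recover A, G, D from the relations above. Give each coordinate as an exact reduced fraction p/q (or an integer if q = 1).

A = (8, -5)
D = (-62/27, -128/27)
G = (16/9, -41/9)

1. A_x = 8  [B, F, A are collinear ∩ EA ⟂ BF]
2. A_y = -5  [B, F, A are collinear ∩ EA ⟂ BF]
   → A = (8, -5)
3. G_x = 16/9  [line 1·x + -10·y + -142/3 = 0 ∩ |GC|² = 485/81]
4. G_y = -41/9  [line 1·x + -10·y + -142/3 = 0 ∩ |GC|² = 485/81]
   → G = (16/9, -41/9)
5. D_x = -62/27  [D is the centroid of △CGB]
6. D_y = -128/27  [D is the centroid of △CGB]
   → D = (-62/27, -128/27)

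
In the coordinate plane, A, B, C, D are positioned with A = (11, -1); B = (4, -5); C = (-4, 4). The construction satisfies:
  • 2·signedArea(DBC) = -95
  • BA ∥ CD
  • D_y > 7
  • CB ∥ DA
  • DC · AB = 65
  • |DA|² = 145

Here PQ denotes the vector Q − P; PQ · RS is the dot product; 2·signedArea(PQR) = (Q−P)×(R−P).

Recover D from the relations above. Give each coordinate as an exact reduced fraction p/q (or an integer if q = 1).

D = (3, 8)

1. D_x = 3  [CB ∥ DA ∩ BA ∥ CD]
2. D_y = 8  [CB ∥ DA ∩ BA ∥ CD]
   → D = (3, 8)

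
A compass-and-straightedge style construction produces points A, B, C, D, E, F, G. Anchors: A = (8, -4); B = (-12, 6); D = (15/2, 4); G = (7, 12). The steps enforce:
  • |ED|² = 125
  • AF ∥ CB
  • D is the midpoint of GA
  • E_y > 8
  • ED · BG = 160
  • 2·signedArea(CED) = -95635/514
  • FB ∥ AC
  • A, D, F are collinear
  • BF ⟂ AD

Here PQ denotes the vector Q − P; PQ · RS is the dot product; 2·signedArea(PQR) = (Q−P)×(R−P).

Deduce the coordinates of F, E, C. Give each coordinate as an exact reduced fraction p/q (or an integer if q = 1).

C = (-2904/257, -1338/257)
E = (-5/2, 9)
F = (1876/257, 1852/257)

1. F_x = 1876/257  [A, D, F are collinear ∩ BF ⟂ AD]
2. F_y = 1852/257  [A, D, F are collinear ∩ BF ⟂ AD]
   → F = (1876/257, 1852/257)
3. E_x = -5/2  [line -19·x + -6·y + 13/2 = 0 ∩ |ED|² = 125]
4. E_y = 9  [line -19·x + -6·y + 13/2 = 0 ∩ |ED|² = 125]
   → E = (-5/2, 9)
5. C_x = -2904/257  [AF ∥ CB ∩ FB ∥ AC]
6. C_y = -1338/257  [AF ∥ CB ∩ FB ∥ AC]
   → C = (-2904/257, -1338/257)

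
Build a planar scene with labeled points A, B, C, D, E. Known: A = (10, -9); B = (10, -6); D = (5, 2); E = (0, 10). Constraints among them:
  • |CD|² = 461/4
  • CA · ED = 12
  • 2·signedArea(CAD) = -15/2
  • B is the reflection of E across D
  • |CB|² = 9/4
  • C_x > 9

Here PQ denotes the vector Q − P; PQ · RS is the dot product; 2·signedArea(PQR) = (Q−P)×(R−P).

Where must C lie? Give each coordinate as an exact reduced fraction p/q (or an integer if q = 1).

1. C_x = 10  [CA · ED = 12 ∩ 2·signedArea(CAD) = -15/2]
2. C_y = -15/2  [CA · ED = 12 ∩ 2·signedArea(CAD) = -15/2]
   → C = (10, -15/2)

C = (10, -15/2)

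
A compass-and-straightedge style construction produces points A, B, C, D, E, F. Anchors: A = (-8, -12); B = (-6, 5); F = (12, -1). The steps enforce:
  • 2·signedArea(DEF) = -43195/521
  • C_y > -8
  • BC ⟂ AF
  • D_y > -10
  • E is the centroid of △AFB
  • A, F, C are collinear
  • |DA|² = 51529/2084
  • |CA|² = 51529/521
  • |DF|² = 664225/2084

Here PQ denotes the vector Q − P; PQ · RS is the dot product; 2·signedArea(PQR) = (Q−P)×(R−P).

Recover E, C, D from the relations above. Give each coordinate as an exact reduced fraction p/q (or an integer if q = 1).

C = (372/521, -3755/521)
D = (-1898/521, -10007/1042)
E = (-2/3, -8/3)

1. E_x = -2/3  [E is the centroid of △AFB]
2. E_y = -8/3  [E is the centroid of △AFB]
   → E = (-2/3, -8/3)
3. C_x = 372/521  [A, F, C are collinear ∩ BC ⟂ AF]
4. C_y = -3755/521  [A, F, C are collinear ∩ BC ⟂ AF]
   → C = (372/521, -3755/521)
5. D_x = -1898/521  [line -5/3·x + 38/3·y + 180643/1563 = 0 ∩ |DA|² = 51529/2084]
6. D_y = -10007/1042  [line -5/3·x + 38/3·y + 180643/1563 = 0 ∩ |DA|² = 51529/2084]
   → D = (-1898/521, -10007/1042)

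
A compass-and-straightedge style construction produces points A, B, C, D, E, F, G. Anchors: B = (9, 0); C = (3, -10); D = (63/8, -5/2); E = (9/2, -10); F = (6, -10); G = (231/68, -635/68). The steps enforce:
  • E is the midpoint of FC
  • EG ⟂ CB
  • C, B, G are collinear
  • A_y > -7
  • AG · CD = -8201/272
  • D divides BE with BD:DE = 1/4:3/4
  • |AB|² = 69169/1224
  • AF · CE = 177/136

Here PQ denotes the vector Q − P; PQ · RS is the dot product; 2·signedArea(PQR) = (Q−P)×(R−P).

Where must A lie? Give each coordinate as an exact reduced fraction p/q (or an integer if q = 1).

1. A_x = 349/68  [AG · CD = -8201/272 ∩ AF · CE = 177/136]
2. A_y = -1315/204  [AG · CD = -8201/272 ∩ AF · CE = 177/136]
   → A = (349/68, -1315/204)

A = (349/68, -1315/204)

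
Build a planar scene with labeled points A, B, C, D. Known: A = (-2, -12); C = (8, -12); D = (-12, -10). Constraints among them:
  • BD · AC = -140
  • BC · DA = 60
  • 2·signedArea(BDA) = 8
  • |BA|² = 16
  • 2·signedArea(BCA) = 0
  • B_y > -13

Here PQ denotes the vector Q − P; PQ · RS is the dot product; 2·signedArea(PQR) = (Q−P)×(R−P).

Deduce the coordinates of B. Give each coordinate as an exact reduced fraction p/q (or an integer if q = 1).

1. B_x = 2  [2·signedArea(BCA) = 0 ∩ 2·signedArea(BDA) = 8]
2. B_y = -12  [2·signedArea(BCA) = 0 ∩ 2·signedArea(BDA) = 8]
   → B = (2, -12)

B = (2, -12)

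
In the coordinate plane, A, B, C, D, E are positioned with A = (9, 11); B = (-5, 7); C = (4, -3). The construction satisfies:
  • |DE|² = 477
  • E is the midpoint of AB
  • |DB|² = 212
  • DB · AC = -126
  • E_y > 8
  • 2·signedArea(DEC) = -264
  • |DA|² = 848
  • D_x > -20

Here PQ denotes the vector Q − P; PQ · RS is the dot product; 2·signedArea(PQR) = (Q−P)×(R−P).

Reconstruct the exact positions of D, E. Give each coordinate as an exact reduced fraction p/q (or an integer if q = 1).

1. E_x = 2  [E is the midpoint of AB]
2. E_y = 9  [E is the midpoint of AB]
   → E = (2, 9)
3. D_x = -19  [DB · AC = -126 ∩ 2·signedArea(DEC) = -264]
4. D_y = 3  [DB · AC = -126 ∩ 2·signedArea(DEC) = -264]
   → D = (-19, 3)

D = (-19, 3)
E = (2, 9)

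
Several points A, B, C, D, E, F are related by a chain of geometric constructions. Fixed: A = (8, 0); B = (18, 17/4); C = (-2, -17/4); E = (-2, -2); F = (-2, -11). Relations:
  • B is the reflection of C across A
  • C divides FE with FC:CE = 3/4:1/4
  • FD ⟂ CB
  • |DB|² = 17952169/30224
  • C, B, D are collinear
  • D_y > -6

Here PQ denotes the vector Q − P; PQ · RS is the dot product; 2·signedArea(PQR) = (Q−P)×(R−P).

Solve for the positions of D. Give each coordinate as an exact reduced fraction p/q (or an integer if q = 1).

D = (-8368/1889, -9979/1889)

1. D_x = -8368/1889  [C, B, D are collinear ∩ FD ⟂ CB]
2. D_y = -9979/1889  [C, B, D are collinear ∩ FD ⟂ CB]
   → D = (-8368/1889, -9979/1889)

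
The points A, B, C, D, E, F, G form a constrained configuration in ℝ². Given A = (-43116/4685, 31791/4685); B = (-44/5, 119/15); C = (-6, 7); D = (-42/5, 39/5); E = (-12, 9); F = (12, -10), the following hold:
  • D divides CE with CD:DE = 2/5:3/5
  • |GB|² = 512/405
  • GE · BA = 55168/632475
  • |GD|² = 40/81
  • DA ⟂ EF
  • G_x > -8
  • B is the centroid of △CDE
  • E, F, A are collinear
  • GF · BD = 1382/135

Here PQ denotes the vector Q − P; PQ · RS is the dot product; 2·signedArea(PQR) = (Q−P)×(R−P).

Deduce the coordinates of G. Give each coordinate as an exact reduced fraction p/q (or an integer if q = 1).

1. G_x = -116/15  [GE · BA = 55168/632475 ∩ GF · BD = 1382/135]
2. G_y = 341/45  [GE · BA = 55168/632475 ∩ GF · BD = 1382/135]
   → G = (-116/15, 341/45)

G = (-116/15, 341/45)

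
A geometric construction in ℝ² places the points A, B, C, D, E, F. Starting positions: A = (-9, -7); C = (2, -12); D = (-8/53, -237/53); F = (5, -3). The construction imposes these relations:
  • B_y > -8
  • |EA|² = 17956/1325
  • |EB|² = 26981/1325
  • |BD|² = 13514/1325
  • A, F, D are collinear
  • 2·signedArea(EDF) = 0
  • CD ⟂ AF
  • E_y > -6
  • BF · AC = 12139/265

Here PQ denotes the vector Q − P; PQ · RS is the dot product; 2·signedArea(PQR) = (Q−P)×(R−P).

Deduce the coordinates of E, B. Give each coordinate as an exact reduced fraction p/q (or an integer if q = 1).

B = (-319/265, -1984/265)
E = (-1447/265, -1587/265)

1. E_x = -1447/265  [line -78/53·x + 273/53·y + 1209/53 = 0 ∩ |EA|² = 17956/1325]
2. E_y = -1587/265  [line -78/53·x + 273/53·y + 1209/53 = 0 ∩ |EA|² = 17956/1325]
   → E = (-1447/265, -1587/265)
3. B_x = -319/265  [line -11·x + 5·y + 6411/265 = 0 ∩ |EB|² = 26981/1325]
4. B_y = -1984/265  [line -11·x + 5·y + 6411/265 = 0 ∩ |EB|² = 26981/1325]
   → B = (-319/265, -1984/265)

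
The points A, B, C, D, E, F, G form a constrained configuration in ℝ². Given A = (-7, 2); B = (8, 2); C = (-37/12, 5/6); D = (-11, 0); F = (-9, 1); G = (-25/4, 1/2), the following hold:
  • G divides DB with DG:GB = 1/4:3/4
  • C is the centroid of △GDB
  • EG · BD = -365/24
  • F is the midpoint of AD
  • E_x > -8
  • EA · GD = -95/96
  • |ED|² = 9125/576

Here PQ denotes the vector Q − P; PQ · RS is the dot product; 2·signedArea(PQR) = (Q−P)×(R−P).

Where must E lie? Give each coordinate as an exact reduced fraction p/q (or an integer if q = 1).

1. E_x = -169/24  [line 19·x + 2·y + 3191/24 = 0 ∩ |ED|² = 9125/576]
2. E_y = 5/12  [line 19·x + 2·y + 3191/24 = 0 ∩ |ED|² = 9125/576]
   → E = (-169/24, 5/12)

E = (-169/24, 5/12)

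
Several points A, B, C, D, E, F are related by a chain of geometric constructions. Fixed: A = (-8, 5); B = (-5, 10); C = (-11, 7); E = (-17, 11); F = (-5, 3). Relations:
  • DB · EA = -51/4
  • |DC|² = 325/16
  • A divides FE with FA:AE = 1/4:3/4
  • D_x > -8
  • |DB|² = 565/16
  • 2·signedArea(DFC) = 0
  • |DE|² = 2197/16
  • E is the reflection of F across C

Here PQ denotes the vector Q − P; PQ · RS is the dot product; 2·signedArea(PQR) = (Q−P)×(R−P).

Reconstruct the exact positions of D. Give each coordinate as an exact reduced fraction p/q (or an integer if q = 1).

D = (-29/4, 9/2)

1. D_x = -29/4  [2·signedArea(DFC) = 0 ∩ DB · EA = -51/4]
2. D_y = 9/2  [2·signedArea(DFC) = 0 ∩ DB · EA = -51/4]
   → D = (-29/4, 9/2)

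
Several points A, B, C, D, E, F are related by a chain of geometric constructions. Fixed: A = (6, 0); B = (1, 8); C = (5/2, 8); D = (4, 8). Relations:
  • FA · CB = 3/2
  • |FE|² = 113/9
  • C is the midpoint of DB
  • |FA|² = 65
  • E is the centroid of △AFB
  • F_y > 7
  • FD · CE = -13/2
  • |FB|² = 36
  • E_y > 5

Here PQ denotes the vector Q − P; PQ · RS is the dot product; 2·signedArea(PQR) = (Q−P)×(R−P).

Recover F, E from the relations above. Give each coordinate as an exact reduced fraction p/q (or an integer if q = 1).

1. F_x = 7  [FA · CB = 3/2]
2. F_y = 8  [|FB|² = 36]
   → F = (7, 8)
3. E_x = 14/3  [FD · CE = -13/2 ∩ E is the centroid of △AFB]
4. E_y = 16/3  [FD · CE = -13/2 ∩ E is the centroid of △AFB]
   → E = (14/3, 16/3)

E = (14/3, 16/3)
F = (7, 8)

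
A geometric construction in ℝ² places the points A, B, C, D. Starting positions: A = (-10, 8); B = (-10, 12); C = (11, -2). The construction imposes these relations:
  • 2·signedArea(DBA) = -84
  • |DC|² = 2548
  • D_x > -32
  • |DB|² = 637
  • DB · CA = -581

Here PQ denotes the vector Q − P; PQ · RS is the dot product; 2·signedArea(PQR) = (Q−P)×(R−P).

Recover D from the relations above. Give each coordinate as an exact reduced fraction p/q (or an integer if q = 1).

D = (-31, 26)

1. D_x = -31  [DB · CA = -581 ∩ 2·signedArea(DBA) = -84]
2. D_y = 26  [DB · CA = -581 ∩ 2·signedArea(DBA) = -84]
   → D = (-31, 26)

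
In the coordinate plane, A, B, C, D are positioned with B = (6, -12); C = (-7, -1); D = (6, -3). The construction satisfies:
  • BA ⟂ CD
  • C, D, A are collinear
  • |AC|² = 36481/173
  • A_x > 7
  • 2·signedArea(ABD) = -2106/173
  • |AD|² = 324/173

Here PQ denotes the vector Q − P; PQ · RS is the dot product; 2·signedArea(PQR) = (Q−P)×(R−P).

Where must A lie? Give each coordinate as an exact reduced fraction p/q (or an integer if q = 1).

A = (1272/173, -555/173)

1. A_x = 1272/173  [C, D, A are collinear ∩ BA ⟂ CD]
2. A_y = -555/173  [C, D, A are collinear ∩ BA ⟂ CD]
   → A = (1272/173, -555/173)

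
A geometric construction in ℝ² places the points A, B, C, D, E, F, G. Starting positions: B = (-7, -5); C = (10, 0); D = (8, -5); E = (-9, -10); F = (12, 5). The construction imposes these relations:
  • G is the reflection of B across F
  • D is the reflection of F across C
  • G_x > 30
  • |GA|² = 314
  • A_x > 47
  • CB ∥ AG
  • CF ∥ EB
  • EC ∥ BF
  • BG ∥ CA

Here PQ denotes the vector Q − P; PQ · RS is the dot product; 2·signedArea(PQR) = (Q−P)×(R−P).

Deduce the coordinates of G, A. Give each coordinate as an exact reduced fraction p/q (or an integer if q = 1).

1. G_x = 31  [G is the reflection of B across F]
2. G_y = 15  [G is the reflection of B across F]
   → G = (31, 15)
3. A_x = 48  [CB ∥ AG ∩ BG ∥ CA]
4. A_y = 20  [CB ∥ AG ∩ BG ∥ CA]
   → A = (48, 20)

A = (48, 20)
G = (31, 15)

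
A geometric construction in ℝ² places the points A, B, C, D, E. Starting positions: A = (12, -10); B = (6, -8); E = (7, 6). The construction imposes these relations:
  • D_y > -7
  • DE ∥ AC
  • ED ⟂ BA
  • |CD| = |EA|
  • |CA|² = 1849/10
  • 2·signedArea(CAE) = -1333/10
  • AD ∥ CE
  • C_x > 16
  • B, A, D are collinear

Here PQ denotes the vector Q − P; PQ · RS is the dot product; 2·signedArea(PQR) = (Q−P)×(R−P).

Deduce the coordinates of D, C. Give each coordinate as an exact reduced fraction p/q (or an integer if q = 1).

C = (163/10, 29/10)
D = (27/10, -69/10)

1. D_x = 27/10  [B, A, D are collinear ∩ ED ⟂ BA]
2. D_y = -69/10  [B, A, D are collinear ∩ ED ⟂ BA]
   → D = (27/10, -69/10)
3. C_x = 163/10  [AD ∥ CE ∩ DE ∥ AC]
4. C_y = 29/10  [AD ∥ CE ∩ DE ∥ AC]
   → C = (163/10, 29/10)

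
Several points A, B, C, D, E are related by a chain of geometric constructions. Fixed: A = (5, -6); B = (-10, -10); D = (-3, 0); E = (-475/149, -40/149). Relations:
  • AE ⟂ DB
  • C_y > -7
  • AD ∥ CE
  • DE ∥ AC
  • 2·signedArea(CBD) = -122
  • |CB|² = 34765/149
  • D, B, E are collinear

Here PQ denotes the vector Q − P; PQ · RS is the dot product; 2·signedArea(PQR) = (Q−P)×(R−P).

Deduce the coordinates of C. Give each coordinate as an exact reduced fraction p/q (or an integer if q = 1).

C = (717/149, -934/149)

1. C_x = 717/149  [AD ∥ CE ∩ DE ∥ AC]
2. C_y = -934/149  [AD ∥ CE ∩ DE ∥ AC]
   → C = (717/149, -934/149)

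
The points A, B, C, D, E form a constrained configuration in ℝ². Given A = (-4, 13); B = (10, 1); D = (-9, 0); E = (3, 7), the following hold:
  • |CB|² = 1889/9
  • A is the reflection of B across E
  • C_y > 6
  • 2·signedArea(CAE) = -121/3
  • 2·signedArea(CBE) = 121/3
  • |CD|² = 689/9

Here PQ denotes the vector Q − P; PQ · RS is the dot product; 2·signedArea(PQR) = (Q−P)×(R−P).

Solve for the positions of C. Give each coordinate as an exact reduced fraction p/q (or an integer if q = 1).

1. C_x = -10/3  [line -6·x + -7·y + 80/3 = 0 ∩ |CB|² = 1889/9]
2. C_y = 20/3  [line -6·x + -7·y + 80/3 = 0 ∩ |CB|² = 1889/9]
   → C = (-10/3, 20/3)

C = (-10/3, 20/3)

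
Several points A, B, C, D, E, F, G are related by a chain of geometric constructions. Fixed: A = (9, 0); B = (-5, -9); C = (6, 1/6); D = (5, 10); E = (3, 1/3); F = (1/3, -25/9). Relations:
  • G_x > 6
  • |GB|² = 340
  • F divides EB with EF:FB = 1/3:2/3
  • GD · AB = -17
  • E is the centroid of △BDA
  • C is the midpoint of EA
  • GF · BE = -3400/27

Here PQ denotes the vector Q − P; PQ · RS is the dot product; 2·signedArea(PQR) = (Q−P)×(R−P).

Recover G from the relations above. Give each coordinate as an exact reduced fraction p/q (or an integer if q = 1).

1. G_x = 7  [GF · BE = -3400/27 ∩ GD · AB = -17]
2. G_y = 5  [GF · BE = -3400/27 ∩ GD · AB = -17]
   → G = (7, 5)

G = (7, 5)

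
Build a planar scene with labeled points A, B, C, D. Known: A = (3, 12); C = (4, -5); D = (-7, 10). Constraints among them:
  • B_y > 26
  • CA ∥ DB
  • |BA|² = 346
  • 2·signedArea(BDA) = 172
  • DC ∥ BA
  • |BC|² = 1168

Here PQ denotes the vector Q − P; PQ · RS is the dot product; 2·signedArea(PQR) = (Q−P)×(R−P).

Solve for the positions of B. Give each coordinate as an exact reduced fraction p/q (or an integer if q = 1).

B = (-8, 27)

1. B_x = -8  [DC ∥ BA ∩ CA ∥ DB]
2. B_y = 27  [DC ∥ BA ∩ CA ∥ DB]
   → B = (-8, 27)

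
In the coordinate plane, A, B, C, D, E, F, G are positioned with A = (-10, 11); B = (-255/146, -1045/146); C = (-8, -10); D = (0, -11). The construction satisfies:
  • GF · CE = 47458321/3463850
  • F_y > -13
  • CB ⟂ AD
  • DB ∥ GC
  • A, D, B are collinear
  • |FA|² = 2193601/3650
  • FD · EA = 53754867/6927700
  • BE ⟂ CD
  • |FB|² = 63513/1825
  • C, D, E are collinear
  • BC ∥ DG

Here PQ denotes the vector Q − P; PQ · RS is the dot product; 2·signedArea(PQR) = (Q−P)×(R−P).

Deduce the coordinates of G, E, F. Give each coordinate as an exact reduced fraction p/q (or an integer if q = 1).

E = (-10404/4745, -101789/9490)
F = (-2739/730, -1855/146)
G = (-913/146, -2021/146)

1. G_x = -913/146  [DB ∥ GC ∩ BC ∥ DG]
2. G_y = -2021/146  [DB ∥ GC ∩ BC ∥ DG]
   → G = (-913/146, -2021/146)
3. E_x = -10404/4745  [C, D, E are collinear ∩ BE ⟂ CD]
4. E_y = -101789/9490  [C, D, E are collinear ∩ BE ⟂ CD]
   → E = (-10404/4745, -101789/9490)
5. F_x = -2739/730  [FD · EA = 53754867/6927700 ∩ GF · CE = 47458321/3463850]
6. F_y = -1855/146  [FD · EA = 53754867/6927700 ∩ GF · CE = 47458321/3463850]
   → F = (-2739/730, -1855/146)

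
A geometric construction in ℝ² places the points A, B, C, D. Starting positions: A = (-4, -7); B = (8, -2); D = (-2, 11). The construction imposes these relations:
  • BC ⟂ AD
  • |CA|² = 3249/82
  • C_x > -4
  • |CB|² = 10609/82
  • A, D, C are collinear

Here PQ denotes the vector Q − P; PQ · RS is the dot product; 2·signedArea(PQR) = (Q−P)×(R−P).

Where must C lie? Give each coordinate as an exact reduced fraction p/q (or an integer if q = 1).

C = (-271/82, -61/82)

1. C_x = -271/82  [A, D, C are collinear ∩ BC ⟂ AD]
2. C_y = -61/82  [A, D, C are collinear ∩ BC ⟂ AD]
   → C = (-271/82, -61/82)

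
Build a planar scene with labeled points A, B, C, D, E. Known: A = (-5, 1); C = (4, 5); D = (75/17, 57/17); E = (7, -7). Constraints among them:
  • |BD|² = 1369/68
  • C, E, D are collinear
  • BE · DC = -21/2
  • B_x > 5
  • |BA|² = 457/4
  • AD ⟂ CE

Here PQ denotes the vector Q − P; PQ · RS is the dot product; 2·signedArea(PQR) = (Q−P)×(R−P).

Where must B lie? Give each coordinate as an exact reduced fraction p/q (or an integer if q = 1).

1. B_x = 11/2  [line 7/17·x + -28/17·y + -133/34 = 0 ∩ |BA|² = 457/4]
2. B_y = -1  [line 7/17·x + -28/17·y + -133/34 = 0 ∩ |BA|² = 457/4]
   → B = (11/2, -1)

B = (11/2, -1)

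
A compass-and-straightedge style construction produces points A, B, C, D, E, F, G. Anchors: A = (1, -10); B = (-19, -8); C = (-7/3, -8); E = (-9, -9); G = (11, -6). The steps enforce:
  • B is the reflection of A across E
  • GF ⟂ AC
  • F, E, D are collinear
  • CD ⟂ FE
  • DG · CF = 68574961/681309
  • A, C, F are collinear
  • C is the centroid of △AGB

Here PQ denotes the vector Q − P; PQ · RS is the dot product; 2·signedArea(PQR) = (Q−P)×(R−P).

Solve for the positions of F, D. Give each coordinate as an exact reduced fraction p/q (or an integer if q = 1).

D = (-698257/227103, -2419699/227103)
F = (112/17, -227/17)

1. F_x = 112/17  [A, C, F are collinear ∩ GF ⟂ AC]
2. F_y = -227/17  [A, C, F are collinear ∩ GF ⟂ AC]
   → F = (112/17, -227/17)
3. D_x = -698257/227103  [F, E, D are collinear ∩ CD ⟂ FE]
4. D_y = -2419699/227103  [F, E, D are collinear ∩ CD ⟂ FE]
   → D = (-698257/227103, -2419699/227103)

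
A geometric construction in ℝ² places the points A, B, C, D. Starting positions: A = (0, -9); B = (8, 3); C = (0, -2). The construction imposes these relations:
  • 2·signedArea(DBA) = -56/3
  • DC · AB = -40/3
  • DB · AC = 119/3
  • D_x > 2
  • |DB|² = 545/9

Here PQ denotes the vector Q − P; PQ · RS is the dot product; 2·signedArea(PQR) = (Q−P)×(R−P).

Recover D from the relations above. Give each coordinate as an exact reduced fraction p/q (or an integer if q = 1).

1. D_x = 8/3  [DB · AC = 119/3 ∩ 2·signedArea(DBA) = -56/3]
2. D_y = -8/3  [DB · AC = 119/3 ∩ 2·signedArea(DBA) = -56/3]
   → D = (8/3, -8/3)

D = (8/3, -8/3)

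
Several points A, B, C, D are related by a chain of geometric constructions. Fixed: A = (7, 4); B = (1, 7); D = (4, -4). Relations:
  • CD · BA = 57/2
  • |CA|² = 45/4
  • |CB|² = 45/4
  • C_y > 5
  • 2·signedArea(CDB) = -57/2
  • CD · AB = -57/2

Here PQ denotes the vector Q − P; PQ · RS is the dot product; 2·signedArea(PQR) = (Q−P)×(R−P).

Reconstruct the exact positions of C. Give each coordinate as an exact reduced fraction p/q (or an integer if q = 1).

C = (4, 11/2)

1. C_x = 4  [CD · AB = -57/2 ∩ 2·signedArea(CDB) = -57/2]
2. C_y = 11/2  [CD · AB = -57/2 ∩ 2·signedArea(CDB) = -57/2]
   → C = (4, 11/2)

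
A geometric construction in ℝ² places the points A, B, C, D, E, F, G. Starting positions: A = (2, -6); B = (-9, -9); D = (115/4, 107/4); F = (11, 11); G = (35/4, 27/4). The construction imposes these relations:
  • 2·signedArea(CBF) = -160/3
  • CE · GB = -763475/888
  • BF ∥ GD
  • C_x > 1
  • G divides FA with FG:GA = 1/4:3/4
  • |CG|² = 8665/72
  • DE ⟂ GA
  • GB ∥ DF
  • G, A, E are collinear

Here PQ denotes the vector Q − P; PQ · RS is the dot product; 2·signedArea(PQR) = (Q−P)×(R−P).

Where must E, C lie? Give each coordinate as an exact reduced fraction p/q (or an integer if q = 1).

C = (4/3, -4/3)
E = (3167/148, 4535/148)

1. E_x = 3167/148  [G, A, E are collinear ∩ DE ⟂ GA]
2. E_y = 4535/148  [G, A, E are collinear ∩ DE ⟂ GA]
   → E = (3167/148, 4535/148)
3. C_x = 4/3  [CE · GB = -763475/888 ∩ 2·signedArea(CBF) = -160/3]
4. C_y = -4/3  [CE · GB = -763475/888 ∩ 2·signedArea(CBF) = -160/3]
   → C = (4/3, -4/3)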